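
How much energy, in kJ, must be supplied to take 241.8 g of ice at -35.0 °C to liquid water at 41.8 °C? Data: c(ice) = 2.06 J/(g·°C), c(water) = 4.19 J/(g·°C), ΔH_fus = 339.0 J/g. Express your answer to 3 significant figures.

q1 (heat ice -35.0→0.0 °C): 241.8 × 2.06 × 35.0 = 17434 J
q2 (melt at 0 °C): 241.8 × 339.0 = 81970 J
q3 (heat water 0.0→41.8 °C): 241.8 × 4.19 × 41.8 = 42349 J
Total: 17434 + 81970 + 42349 = 141753 J = 142 kJ

q = 142 kJ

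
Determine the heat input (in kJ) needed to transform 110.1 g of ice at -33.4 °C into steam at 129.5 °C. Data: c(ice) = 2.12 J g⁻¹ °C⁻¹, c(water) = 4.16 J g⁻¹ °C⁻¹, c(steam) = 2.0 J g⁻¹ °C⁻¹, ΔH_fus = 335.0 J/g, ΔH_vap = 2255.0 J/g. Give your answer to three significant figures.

q1 (heat ice -33.4→0.0 °C): 110.1 × 2.12 × 33.4 = 7796 J
q2 (melt at 0 °C): 110.1 × 335.0 = 36884 J
q3 (heat water 0.0→100.0 °C): 110.1 × 4.16 × 100.0 = 45802 J
q4 (vaporize at 100 °C): 110.1 × 2255.0 = 248276 J
q5 (heat steam 100.0→129.5 °C): 110.1 × 2.0 × 29.5 = 6496 J
Total: 7796 + 36884 + 45802 + 248276 + 6496 = 345254 J = 345 kJ

q = 345 kJ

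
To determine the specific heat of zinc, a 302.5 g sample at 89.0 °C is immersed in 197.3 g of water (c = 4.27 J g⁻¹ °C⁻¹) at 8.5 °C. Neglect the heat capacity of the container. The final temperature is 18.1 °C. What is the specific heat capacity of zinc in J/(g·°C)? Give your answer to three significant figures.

q_gained = (197.3 × 4.27) × (18.1 − 8.5) = 8088 J
q_lost = 302.5 × c × (89.0 − 18.1) = 21447.25 c
Set equal: c = 8088 / 21447.25 = 0.377 J/(g·°C)

c = 0.377 J/(g·°C)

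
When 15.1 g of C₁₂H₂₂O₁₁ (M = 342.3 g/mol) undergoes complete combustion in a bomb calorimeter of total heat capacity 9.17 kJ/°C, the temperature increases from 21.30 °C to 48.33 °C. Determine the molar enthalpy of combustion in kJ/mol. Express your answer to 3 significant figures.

ΔT = 48.33 − 21.30 = 27.03 °C
q_cal = C_cal × ΔT = 9.17 × 27.03 = 247.8651 kJ
n = 15.1 / 342.3 = 0.04411 mol
q_rxn = −q_cal = -247.8651 kJ
ΔH = -247.8651 / 0.04411 = -5619 kJ/mol

ΔH = -5620 kJ/mol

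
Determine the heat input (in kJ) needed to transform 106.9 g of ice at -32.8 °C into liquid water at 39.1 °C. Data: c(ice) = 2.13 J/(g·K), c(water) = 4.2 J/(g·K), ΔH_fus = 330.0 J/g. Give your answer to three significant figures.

q1 (heat ice -32.8→0.0 °C): 106.9 × 2.13 × 32.8 = 7468 J
q2 (melt at 0 °C): 106.9 × 330.0 = 35277 J
q3 (heat water 0.0→39.1 °C): 106.9 × 4.2 × 39.1 = 17555 J
Total: 7468 + 35277 + 17555 = 60300 J = 60.3 kJ

q = 60.3 kJ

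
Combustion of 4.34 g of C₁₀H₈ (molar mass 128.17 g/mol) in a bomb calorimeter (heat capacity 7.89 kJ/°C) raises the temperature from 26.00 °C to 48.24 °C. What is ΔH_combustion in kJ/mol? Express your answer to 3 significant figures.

ΔT = 48.24 − 26.00 = 22.24 °C
q_cal = C_cal × ΔT = 7.89 × 22.24 = 175.4736 kJ
n = 4.34 / 128.17 = 0.03386 mol
q_rxn = −q_cal = -175.4736 kJ
ΔH = -175.4736 / 0.03386 = -5182 kJ/mol

ΔH = -5180 kJ/mol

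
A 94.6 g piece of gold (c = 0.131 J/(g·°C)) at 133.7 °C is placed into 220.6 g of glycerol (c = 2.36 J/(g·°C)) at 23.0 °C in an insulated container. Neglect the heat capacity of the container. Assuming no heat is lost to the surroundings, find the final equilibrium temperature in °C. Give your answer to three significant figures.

Heat lost by gold = heat gained by glycerol.
(94.6)(0.131)(133.7 − T) = (220.6)(2.36)(T − 23.0)
12.3926 (133.7 − T) = 520.616 (T − 23.0)
1656.9 − 12.3926 T = 520.616 T − 11974
13630.9 = 533.0086 T
T = 25.57 °C

T_f = 25.6 °C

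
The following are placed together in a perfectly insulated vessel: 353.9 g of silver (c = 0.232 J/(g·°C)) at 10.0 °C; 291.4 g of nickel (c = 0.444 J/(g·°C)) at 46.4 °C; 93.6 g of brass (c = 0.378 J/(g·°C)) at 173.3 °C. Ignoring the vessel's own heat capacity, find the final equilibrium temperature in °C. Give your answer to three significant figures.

T_f = 52.5 °C

Σ mᵢcᵢ(T − Tᵢ) = 0  ⇒  T = Σ mᵢcᵢTᵢ / Σ mᵢcᵢ
Σ mᵢcᵢ = 353.9×0.232 + 291.4×0.444 + 93.6×0.378 = 246.8672
Σ mᵢcᵢTᵢ = 82.1048×10.0 + 129.3816×46.4 + 35.3808×173.3 = 12956
T = 12956 / 246.8672 = 52.48 °C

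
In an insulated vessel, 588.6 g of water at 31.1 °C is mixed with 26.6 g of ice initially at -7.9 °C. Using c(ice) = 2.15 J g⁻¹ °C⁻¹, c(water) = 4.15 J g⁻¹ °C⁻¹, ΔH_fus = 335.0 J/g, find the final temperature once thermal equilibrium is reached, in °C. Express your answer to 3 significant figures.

Heat to bring ice to 0 °C and melt it: q₁ = 26.6×2.15×7.9 + 26.6×335.0 = 9362.8 J
Heat the water can supply cooling to 0 °C: 588.6×4.15×31.1 = 75967.7 J > q₁, so all ice melts.
Energy balance: 588.6×4.15×(31.1 − T) = 9362.8 + 26.6×4.15×(T − 0)
2442.69(31.1 − T) = 9362.8 + 110.39 T
75967.7 − 9362.8 = 2553.08 T
T = 66604.9 / 2553.08 = 26.09 °C

T_f = 26.1 °C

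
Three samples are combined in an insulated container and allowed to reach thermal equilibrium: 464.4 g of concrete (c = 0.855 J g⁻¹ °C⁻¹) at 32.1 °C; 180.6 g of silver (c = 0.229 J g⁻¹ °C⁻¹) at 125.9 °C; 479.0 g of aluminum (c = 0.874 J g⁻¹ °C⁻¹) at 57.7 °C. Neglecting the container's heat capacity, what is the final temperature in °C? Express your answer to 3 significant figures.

T_f = 49.1 °C

Σ mᵢcᵢ(T − Tᵢ) = 0  ⇒  T = Σ mᵢcᵢTᵢ / Σ mᵢcᵢ
Σ mᵢcᵢ = 464.4×0.855 + 180.6×0.229 + 479.0×0.874 = 857.0654
Σ mᵢcᵢTᵢ = 397.062×32.1 + 41.3574×125.9 + 418.646×57.7 = 42108
T = 42108 / 857.0654 = 49.13 °C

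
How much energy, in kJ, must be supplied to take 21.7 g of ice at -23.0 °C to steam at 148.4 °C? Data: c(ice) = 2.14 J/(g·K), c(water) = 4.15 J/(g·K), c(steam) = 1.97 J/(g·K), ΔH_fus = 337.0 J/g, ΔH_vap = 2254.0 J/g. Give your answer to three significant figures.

q = 68.4 kJ

q1 (heat ice -23.0→0.0 °C): 21.7 × 2.14 × 23.0 = 1068 J
q2 (melt at 0 °C): 21.7 × 337.0 = 7313 J
q3 (heat water 0.0→100.0 °C): 21.7 × 4.15 × 100.0 = 9006 J
q4 (vaporize at 100 °C): 21.7 × 2254.0 = 48912 J
q5 (heat steam 100.0→148.4 °C): 21.7 × 1.97 × 48.4 = 2069 J
Total: 1068 + 7313 + 9006 + 48912 + 2069 = 68368 J = 68.4 kJ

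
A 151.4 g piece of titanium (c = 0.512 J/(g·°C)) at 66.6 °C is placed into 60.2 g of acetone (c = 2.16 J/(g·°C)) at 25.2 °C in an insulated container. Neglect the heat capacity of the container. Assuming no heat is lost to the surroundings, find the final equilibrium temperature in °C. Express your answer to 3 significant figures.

Heat lost by titanium = heat gained by acetone.
(151.4)(0.512)(66.6 − T) = (60.2)(2.16)(T − 25.2)
77.5168 (66.6 − T) = 130.032 (T − 25.2)
5162.6 − 77.5168 T = 130.032 T − 3276.8
8439.4 = 207.5488 T
T = 40.66 °C

T_f = 40.7 °C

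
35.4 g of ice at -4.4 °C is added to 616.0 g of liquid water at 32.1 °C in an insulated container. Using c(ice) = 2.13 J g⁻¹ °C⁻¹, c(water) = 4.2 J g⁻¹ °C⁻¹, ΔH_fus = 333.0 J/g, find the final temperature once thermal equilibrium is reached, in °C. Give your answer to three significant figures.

Heat to bring ice to 0 °C and melt it: q₁ = 35.4×2.13×4.4 + 35.4×333.0 = 12120 J
Heat the water can supply cooling to 0 °C: 616.0×4.2×32.1 = 83049.1 J > q₁, so all ice melts.
Energy balance: 616.0×4.2×(32.1 − T) = 12120 + 35.4×4.2×(T − 0)
2587.2(32.1 − T) = 12120 + 148.68 T
83049.1 − 12120 = 2735.88 T
T = 70929.1 / 2735.88 = 25.93 °C

T_f = 25.9 °C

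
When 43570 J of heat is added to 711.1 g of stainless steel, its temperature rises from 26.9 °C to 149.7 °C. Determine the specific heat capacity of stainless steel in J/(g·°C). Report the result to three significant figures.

c = q / (m ΔT) = 43570 / (711.1 × 122.8)
c = 43570 / 87323.08 = 0.499 J/(g·°C)

c = 0.499 J/(g·°C)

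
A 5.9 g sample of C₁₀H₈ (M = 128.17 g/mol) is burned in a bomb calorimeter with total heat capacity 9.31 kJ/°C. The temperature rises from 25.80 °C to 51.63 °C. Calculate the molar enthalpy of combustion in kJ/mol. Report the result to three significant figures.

ΔH = -5220 kJ/mol

ΔT = 51.63 − 25.80 = 25.83 °C
q_cal = C_cal × ΔT = 9.31 × 25.83 = 240.4773 kJ
n = 5.9 / 128.17 = 0.04603 mol
q_rxn = −q_cal = -240.4773 kJ
ΔH = -240.4773 / 0.04603 = -5224 kJ/mol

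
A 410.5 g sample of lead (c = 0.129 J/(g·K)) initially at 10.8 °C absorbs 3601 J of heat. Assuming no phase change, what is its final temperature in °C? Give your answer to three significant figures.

ΔT = q / (m c) = 3601 / (410.5 × 0.129) = 68.00 °C
T_f = 10.8 + 68.00 = 78.80 °C

T_f = 78.8 °C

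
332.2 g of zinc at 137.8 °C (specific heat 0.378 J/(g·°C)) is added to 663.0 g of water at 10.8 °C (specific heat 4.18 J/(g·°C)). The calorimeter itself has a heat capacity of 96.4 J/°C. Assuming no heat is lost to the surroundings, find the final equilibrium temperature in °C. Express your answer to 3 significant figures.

T_f = 16.1 °C

Heat lost by zinc = heat gained by water + calorimeter.
(332.2)(0.378)(137.8 − T) = [(663.0)(4.18) + 96.4](T − 10.8)
125.5716 (137.8 − T) = 2867.74 (T − 10.8)
17304 − 125.5716 T = 2867.74 T − 30972
48276 = 2993.3116 T
T = 16.13 °C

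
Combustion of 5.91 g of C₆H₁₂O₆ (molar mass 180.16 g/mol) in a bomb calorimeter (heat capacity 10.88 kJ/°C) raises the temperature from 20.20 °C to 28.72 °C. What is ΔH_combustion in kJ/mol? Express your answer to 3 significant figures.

ΔH = -2830 kJ/mol

ΔT = 28.72 − 20.20 = 8.52 °C
q_cal = C_cal × ΔT = 10.88 × 8.52 = 92.6976 kJ
n = 5.91 / 180.16 = 0.03280 mol
q_rxn = −q_cal = -92.6976 kJ
ΔH = -92.6976 / 0.03280 = -2826 kJ/mol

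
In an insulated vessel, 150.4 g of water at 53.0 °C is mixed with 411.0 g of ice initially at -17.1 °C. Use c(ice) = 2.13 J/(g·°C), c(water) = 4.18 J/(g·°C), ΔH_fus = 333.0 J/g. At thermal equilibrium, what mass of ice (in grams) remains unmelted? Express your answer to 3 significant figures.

Heat to warm all ice to 0 °C: 411.0×2.13×17.1 = 14970 J
Heat released by water cooling to 0 °C: 150.4×4.18×53.0 = 33320 J
33320 J < 14970 + 411.0×333.0 = 151833 J, so not all ice melts; final T = 0 °C.
Heat left for melting: 33320 − 14970 = 18350 J
Mass melted = 18350 / 333.0 = 55.11 g
Ice remaining = 411.0 − 55.11 = 355.89 g

m_ice remaining = 356 g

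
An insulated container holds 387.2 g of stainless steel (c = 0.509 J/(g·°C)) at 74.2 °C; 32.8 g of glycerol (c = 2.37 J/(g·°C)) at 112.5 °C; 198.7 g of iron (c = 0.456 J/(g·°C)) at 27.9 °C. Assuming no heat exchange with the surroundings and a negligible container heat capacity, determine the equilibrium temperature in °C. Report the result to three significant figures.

T_f = 70.9 °C

Σ mᵢcᵢ(T − Tᵢ) = 0  ⇒  T = Σ mᵢcᵢTᵢ / Σ mᵢcᵢ
Σ mᵢcᵢ = 387.2×0.509 + 32.8×2.37 + 198.7×0.456 = 365.4280
Σ mᵢcᵢTᵢ = 197.0848×74.2 + 77.736×112.5 + 90.6072×27.9 = 25897
T = 25897 / 365.4280 = 70.87 °C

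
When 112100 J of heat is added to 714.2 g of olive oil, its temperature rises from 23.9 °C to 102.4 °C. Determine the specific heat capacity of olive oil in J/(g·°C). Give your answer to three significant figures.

c = 2.00 J/(g·°C)

c = q / (m ΔT) = 112100 / (714.2 × 78.5)
c = 112100 / 56064.7 = 2.00 J/(g·°C)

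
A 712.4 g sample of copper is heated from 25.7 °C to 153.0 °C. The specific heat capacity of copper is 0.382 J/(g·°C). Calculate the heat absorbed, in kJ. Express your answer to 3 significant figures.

q = 34.6 kJ

q = m c ΔT = 712.4 × 0.382 × (153.0 − 25.7)
q = 712.4 × 0.382 × 127.3 = 34640 J = 34.6 kJ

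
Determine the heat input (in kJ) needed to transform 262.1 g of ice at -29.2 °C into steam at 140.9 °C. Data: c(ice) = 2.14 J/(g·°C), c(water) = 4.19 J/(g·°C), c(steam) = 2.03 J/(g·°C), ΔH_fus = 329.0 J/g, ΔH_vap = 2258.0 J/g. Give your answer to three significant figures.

q = 826 kJ

q1 (heat ice -29.2→0.0 °C): 262.1 × 2.14 × 29.2 = 16378 J
q2 (melt at 0 °C): 262.1 × 329.0 = 86231 J
q3 (heat water 0.0→100.0 °C): 262.1 × 4.19 × 100.0 = 109820 J
q4 (vaporize at 100 °C): 262.1 × 2258.0 = 591822 J
q5 (heat steam 100.0→140.9 °C): 262.1 × 2.03 × 40.9 = 21761 J
Total: 16378 + 86231 + 109820 + 591822 + 21761 = 826012 J = 826 kJ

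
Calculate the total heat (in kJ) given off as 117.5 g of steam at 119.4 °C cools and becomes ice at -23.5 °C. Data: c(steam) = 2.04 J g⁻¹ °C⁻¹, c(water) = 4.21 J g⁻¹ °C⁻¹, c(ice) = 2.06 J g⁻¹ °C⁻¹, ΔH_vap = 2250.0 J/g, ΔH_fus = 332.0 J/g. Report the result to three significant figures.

q1 (cool steam 119.4→100 °C): 117.5 × 2.04 × 19.4 = 4650 J
q2 (condense at 100 °C): 117.5 × 2250.0 = 264375 J
q3 (cool water 100→0 °C): 117.5 × 4.21 × 100.0 = 49468 J
q4 (freeze at 0 °C): 117.5 × 332.0 = 39010 J
q5 (cool ice 0→-23.5 °C): 117.5 × 2.06 × 23.5 = 5688 J
Total: 4650 + 264375 + 49468 + 39010 + 5688 = 363191 J = 363 kJ

q = 363 kJ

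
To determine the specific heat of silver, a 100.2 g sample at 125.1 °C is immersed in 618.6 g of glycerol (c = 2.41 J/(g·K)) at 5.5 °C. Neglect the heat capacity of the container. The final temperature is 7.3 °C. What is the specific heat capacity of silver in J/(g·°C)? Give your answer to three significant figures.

c = 0.227 J/(g·°C)

q_gained = (618.6 × 2.41) × (7.3 − 5.5) = 2683 J
q_lost = 100.2 × c × (125.1 − 7.3) = 11803.56 c
Set equal: c = 2683 / 11803.56 = 0.227 J/(g·°C)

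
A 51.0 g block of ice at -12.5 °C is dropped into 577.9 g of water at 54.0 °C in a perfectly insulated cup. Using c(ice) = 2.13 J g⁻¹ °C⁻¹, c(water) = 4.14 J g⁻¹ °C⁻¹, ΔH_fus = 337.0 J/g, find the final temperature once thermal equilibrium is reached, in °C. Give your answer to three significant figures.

T_f = 42.5 °C

Heat to bring ice to 0 °C and melt it: q₁ = 51.0×2.13×12.5 + 51.0×337.0 = 18545 J
Heat the water can supply cooling to 0 °C: 577.9×4.14×54.0 = 129195 J > q₁, so all ice melts.
Energy balance: 577.9×4.14×(54.0 − T) = 18545 + 51.0×4.14×(T − 0)
2392.506(54.0 − T) = 18545 + 211.14 T
129195 − 18545 = 2603.646 T
T = 110650 / 2603.646 = 42.50 °C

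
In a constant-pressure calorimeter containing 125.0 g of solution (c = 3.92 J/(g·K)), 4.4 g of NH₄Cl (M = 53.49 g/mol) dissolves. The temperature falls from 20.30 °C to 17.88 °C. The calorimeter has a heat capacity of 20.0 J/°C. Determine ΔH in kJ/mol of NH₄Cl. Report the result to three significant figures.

|ΔT| = |17.88 − 20.30| = 2.42 °C
|q_surr| = (125.0 × 3.92 + 20.0) × 2.42 = 510 × 2.42 = 1234 J
n(NH₄Cl) = 4.4 / 53.49 = 0.08226 mol
Temperature fell, so q_rxn = +|q_surr| = 1.234 kJ
ΔH = q_rxn / n = 15.00 kJ/mol

ΔH = 15.0 kJ/mol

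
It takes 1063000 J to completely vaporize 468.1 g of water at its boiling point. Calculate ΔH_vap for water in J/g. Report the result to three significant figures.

ΔH_vap = 2270 J/g

ΔH_vap = q / m = 1063000 / 468.1 = 2270 J/g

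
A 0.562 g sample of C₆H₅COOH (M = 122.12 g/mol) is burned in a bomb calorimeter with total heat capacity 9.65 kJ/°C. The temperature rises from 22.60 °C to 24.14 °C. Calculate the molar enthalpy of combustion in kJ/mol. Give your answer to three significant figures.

ΔT = 24.14 − 22.60 = 1.54 °C
q_cal = C_cal × ΔT = 9.65 × 1.54 = 14.861 kJ
n = 0.562 / 122.12 = 0.004602 mol
q_rxn = −q_cal = -14.861 kJ
ΔH = -14.861 / 0.004602 = -3229 kJ/mol

ΔH = -3230 kJ/mol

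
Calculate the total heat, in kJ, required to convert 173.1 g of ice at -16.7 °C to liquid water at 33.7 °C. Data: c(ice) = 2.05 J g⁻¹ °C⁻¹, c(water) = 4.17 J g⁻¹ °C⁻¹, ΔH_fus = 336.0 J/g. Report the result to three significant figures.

q1 (heat ice -16.7→0.0 °C): 173.1 × 2.05 × 16.7 = 5926 J
q2 (melt at 0 °C): 173.1 × 336.0 = 58162 J
q3 (heat water 0.0→33.7 °C): 173.1 × 4.17 × 33.7 = 24326 J
Total: 5926 + 58162 + 24326 = 88414 J = 88.4 kJ

q = 88.4 kJ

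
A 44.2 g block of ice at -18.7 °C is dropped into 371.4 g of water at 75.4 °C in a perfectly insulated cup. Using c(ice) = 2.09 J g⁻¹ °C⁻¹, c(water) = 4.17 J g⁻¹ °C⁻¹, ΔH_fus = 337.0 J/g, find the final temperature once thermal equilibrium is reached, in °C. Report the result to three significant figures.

T_f = 57.8 °C

Heat to bring ice to 0 °C and melt it: q₁ = 44.2×2.09×18.7 + 44.2×337.0 = 16623 J
Heat the water can supply cooling to 0 °C: 371.4×4.17×75.4 = 116775 J > q₁, so all ice melts.
Energy balance: 371.4×4.17×(75.4 − T) = 16623 + 44.2×4.17×(T − 0)
1548.738(75.4 − T) = 16623 + 184.314 T
116775 − 16623 = 1733.052 T
T = 100152 / 1733.052 = 57.79 °C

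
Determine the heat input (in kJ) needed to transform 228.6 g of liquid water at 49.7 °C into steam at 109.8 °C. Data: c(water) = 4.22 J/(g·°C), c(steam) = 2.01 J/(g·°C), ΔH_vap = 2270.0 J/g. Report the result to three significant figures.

q = 572 kJ

q1 (heat water 49.7→100.0 °C): 228.6 × 4.22 × 50.3 = 48524 J
q2 (vaporize at 100 °C): 228.6 × 2270.0 = 518922 J
q3 (heat steam 100.0→109.8 °C): 228.6 × 2.01 × 9.8 = 4503 J
Total: 48524 + 518922 + 4503 = 571949 J = 572 kJ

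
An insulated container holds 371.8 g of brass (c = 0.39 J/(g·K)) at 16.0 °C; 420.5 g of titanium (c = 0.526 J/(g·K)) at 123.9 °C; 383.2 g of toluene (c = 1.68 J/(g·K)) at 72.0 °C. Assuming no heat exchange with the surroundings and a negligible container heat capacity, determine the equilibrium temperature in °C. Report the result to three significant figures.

Σ mᵢcᵢ(T − Tᵢ) = 0  ⇒  T = Σ mᵢcᵢTᵢ / Σ mᵢcᵢ
Σ mᵢcᵢ = 371.8×0.39 + 420.5×0.526 + 383.2×1.68 = 1009.961
Σ mᵢcᵢTᵢ = 145.002×16.0 + 221.183×123.9 + 643.776×72.0 = 76076
T = 76076 / 1009.961 = 75.33 °C

T_f = 75.3 °C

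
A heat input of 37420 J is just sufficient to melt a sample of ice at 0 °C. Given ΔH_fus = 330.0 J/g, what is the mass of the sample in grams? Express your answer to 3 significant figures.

m = q / ΔH_fus = 37420 J / 330.0 J/g = 113 g

m = 113 g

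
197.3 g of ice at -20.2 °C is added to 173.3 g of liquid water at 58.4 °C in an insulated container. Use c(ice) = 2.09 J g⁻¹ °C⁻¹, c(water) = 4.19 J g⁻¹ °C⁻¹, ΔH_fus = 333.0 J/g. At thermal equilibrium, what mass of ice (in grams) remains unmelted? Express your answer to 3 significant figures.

Heat to warm all ice to 0 °C: 197.3×2.09×20.2 = 8329.6 J
Heat released by water cooling to 0 °C: 173.3×4.19×58.4 = 42406 J
42406 J < 8329.6 + 197.3×333.0 = 74030.5 J, so not all ice melts; final T = 0 °C.
Heat left for melting: 42406 − 8329.6 = 34076.4 J
Mass melted = 34076.4 / 333.0 = 102.3 g
Ice remaining = 197.3 − 102.3 = 95.0 g

m_ice remaining = 95.0 g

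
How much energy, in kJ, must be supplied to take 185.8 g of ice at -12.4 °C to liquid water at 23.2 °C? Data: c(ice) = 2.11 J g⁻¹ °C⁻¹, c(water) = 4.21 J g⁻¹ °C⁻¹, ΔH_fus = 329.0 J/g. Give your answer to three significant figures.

q1 (heat ice -12.4→0.0 °C): 185.8 × 2.11 × 12.4 = 4861 J
q2 (melt at 0 °C): 185.8 × 329.0 = 61128 J
q3 (heat water 0.0→23.2 °C): 185.8 × 4.21 × 23.2 = 18147 J
Total: 4861 + 61128 + 18147 = 84136 J = 84.1 kJ

q = 84.1 kJ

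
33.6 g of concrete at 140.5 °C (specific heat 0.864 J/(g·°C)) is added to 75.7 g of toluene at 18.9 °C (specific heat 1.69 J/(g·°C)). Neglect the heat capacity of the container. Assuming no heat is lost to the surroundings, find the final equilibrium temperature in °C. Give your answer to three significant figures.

T_f = 41.4 °C

Heat lost by concrete = heat gained by toluene.
(33.6)(0.864)(140.5 − T) = (75.7)(1.69)(T − 18.9)
29.0304 (140.5 − T) = 127.933 (T − 18.9)
4078.8 − 29.0304 T = 127.933 T − 2417.9
6496.7 = 156.9634 T
T = 41.39 °C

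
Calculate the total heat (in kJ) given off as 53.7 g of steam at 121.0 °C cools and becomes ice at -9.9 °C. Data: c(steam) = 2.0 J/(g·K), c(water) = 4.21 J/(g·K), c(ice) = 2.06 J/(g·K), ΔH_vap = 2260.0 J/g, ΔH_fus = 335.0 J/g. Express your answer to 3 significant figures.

q1 (cool steam 121.0→100 °C): 53.7 × 2.0 × 21.0 = 2255 J
q2 (condense at 100 °C): 53.7 × 2260.0 = 121362 J
q3 (cool water 100→0 °C): 53.7 × 4.21 × 100.0 = 22608 J
q4 (freeze at 0 °C): 53.7 × 335.0 = 17990 J
q5 (cool ice 0→-9.9 °C): 53.7 × 2.06 × 9.9 = 1095 J
Total: 2255 + 121362 + 22608 + 17990 + 1095 = 165310 J = 165 kJ

q = 165 kJ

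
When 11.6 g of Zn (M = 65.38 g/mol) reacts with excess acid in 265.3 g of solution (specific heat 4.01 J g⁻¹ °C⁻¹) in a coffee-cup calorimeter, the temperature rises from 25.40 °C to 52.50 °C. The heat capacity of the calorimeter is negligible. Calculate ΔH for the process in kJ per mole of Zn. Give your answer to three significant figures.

ΔH = -162 kJ/mol

|ΔT| = |52.50 − 25.40| = 27.10 °C
|q_surr| = (265.3 × 4.01) × 27.10 = 1063.853 × 27.10 = 28830 J
n(Zn) = 11.6 / 65.38 = 0.17742 mol
Temperature rose, so q_rxn = −|q_surr| = -28.830 kJ
ΔH = q_rxn / n = -162.496 kJ/mol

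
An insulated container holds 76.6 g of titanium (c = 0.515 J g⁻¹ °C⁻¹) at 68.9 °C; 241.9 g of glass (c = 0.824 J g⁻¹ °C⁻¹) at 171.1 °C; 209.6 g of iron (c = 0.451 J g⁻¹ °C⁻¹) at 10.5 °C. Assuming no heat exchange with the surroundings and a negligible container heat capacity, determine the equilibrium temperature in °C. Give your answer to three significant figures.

T_f = 113 °C

Σ mᵢcᵢ(T − Tᵢ) = 0  ⇒  T = Σ mᵢcᵢTᵢ / Σ mᵢcᵢ
Σ mᵢcᵢ = 76.6×0.515 + 241.9×0.824 + 209.6×0.451 = 333.3042
Σ mᵢcᵢTᵢ = 39.449×68.9 + 199.3256×171.1 + 94.5296×10.5 = 37815
T = 37815 / 333.3042 = 113.45 °C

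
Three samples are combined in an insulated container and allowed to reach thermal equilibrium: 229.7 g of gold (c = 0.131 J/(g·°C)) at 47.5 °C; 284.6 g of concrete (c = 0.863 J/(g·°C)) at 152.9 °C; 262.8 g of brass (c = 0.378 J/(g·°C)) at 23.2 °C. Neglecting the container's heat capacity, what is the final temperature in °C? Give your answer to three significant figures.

Σ mᵢcᵢ(T − Tᵢ) = 0  ⇒  T = Σ mᵢcᵢTᵢ / Σ mᵢcᵢ
Σ mᵢcᵢ = 229.7×0.131 + 284.6×0.863 + 262.8×0.378 = 375.0389
Σ mᵢcᵢTᵢ = 30.0907×47.5 + 245.6098×152.9 + 99.3384×23.2 = 41288
T = 41288 / 375.0389 = 110.1 °C

T_f = 110 °C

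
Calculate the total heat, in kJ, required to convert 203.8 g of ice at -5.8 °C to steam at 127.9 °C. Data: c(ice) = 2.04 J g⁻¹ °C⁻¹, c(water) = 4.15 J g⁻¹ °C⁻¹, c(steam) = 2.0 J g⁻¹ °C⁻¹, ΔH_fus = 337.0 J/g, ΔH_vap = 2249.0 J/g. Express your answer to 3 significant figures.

q1 (heat ice -5.8→0.0 °C): 203.8 × 2.04 × 5.8 = 2411 J
q2 (melt at 0 °C): 203.8 × 337.0 = 68681 J
q3 (heat water 0.0→100.0 °C): 203.8 × 4.15 × 100.0 = 84577 J
q4 (vaporize at 100 °C): 203.8 × 2249.0 = 458346 J
q5 (heat steam 100.0→127.9 °C): 203.8 × 2.0 × 27.9 = 11372 J
Total: 2411 + 68681 + 84577 + 458346 + 11372 = 625387 J = 625 kJ

q = 625 kJ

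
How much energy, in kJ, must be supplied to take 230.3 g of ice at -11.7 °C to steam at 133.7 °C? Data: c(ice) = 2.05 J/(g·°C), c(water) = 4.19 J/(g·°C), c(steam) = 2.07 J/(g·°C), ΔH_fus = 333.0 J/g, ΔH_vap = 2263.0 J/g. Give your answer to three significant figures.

q1 (heat ice -11.7→0.0 °C): 230.3 × 2.05 × 11.7 = 5524 J
q2 (melt at 0 °C): 230.3 × 333.0 = 76690 J
q3 (heat water 0.0→100.0 °C): 230.3 × 4.19 × 100.0 = 96496 J
q4 (vaporize at 100 °C): 230.3 × 2263.0 = 521169 J
q5 (heat steam 100.0→133.7 °C): 230.3 × 2.07 × 33.7 = 16065 J
Total: 5524 + 76690 + 96496 + 521169 + 16065 = 715944 J = 716 kJ

q = 716 kJ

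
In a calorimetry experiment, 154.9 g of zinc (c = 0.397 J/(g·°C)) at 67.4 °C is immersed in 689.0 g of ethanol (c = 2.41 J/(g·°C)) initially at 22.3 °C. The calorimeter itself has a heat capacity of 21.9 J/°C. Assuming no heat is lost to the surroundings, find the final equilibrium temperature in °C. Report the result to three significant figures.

Heat lost by zinc = heat gained by ethanol + calorimeter.
(154.9)(0.397)(67.4 − T) = [(689.0)(2.41) + 21.9](T − 22.3)
61.4953 (67.4 − T) = 1682.39 (T − 22.3)
4144.8 − 61.4953 T = 1682.39 T − 37517
41661.8 = 1743.8853 T
T = 23.89 °C

T_f = 23.9 °C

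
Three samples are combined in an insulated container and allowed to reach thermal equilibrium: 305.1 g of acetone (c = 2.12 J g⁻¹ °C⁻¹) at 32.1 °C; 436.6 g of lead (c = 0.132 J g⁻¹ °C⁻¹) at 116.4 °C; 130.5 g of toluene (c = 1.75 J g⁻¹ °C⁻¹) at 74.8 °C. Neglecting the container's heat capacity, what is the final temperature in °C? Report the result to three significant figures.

Σ mᵢcᵢ(T − Tᵢ) = 0  ⇒  T = Σ mᵢcᵢTᵢ / Σ mᵢcᵢ
Σ mᵢcᵢ = 305.1×2.12 + 436.6×0.132 + 130.5×1.75 = 932.8182
Σ mᵢcᵢTᵢ = 646.812×32.1 + 57.6312×116.4 + 228.375×74.8 = 44553
T = 44553 / 932.8182 = 47.76 °C

T_f = 47.8 °C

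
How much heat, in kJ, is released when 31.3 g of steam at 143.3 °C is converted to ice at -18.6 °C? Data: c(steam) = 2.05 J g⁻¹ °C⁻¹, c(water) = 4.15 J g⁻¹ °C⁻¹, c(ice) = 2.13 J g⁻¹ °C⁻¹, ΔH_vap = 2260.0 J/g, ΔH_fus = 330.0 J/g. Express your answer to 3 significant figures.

q = 98.1 kJ

q1 (cool steam 143.3→100 °C): 31.3 × 2.05 × 43.3 = 2778 J
q2 (condense at 100 °C): 31.3 × 2260.0 = 70738 J
q3 (cool water 100→0 °C): 31.3 × 4.15 × 100.0 = 12990 J
q4 (freeze at 0 °C): 31.3 × 330.0 = 10329 J
q5 (cool ice 0→-18.6 °C): 31.3 × 2.13 × 18.6 = 1240 J
Total: 2778 + 70738 + 12990 + 10329 + 1240 = 98075 J = 98.1 kJ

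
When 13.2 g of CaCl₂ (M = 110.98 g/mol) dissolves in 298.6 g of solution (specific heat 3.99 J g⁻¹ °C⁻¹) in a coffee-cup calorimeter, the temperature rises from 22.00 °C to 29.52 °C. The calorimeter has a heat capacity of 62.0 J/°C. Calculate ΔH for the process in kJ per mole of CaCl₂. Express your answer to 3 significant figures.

ΔH = -79.2 kJ/mol

|ΔT| = |29.52 − 22.00| = 7.52 °C
|q_surr| = (298.6 × 3.99 + 62.0) × 7.52 = 1253.414 × 7.52 = 9425.7 J
n(CaCl₂) = 13.2 / 110.98 = 0.11894 mol
Temperature rose, so q_rxn = −|q_surr| = -9.4257 kJ
ΔH = q_rxn / n = -79.248 kJ/mol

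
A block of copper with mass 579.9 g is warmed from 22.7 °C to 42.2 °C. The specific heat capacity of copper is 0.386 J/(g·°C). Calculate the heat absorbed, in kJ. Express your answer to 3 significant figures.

q = m c ΔT = 579.9 × 0.386 × (42.2 − 22.7)
q = 579.9 × 0.386 × 19.5 = 4364.9 J = 4.36 kJ

q = 4.36 kJ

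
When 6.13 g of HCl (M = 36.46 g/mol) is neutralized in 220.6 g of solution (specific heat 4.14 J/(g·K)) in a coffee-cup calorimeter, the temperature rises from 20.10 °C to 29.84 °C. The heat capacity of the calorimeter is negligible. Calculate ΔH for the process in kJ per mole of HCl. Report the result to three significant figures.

ΔH = -52.9 kJ/mol

|ΔT| = |29.84 − 20.10| = 9.74 °C
|q_surr| = (220.6 × 4.14) × 9.74 = 913.284 × 9.74 = 8895 J
n(HCl) = 6.13 / 36.46 = 0.1681 mol
Temperature rose, so q_rxn = −|q_surr| = -8.895 kJ
ΔH = q_rxn / n = -52.91 kJ/mol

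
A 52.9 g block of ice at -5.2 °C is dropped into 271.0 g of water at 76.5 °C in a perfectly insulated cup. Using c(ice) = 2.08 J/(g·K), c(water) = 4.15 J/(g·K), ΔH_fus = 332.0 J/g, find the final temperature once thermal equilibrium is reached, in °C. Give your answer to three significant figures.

Heat to bring ice to 0 °C and melt it: q₁ = 52.9×2.08×5.2 + 52.9×332.0 = 18135 J
Heat the water can supply cooling to 0 °C: 271.0×4.15×76.5 = 86035.7 J > q₁, so all ice melts.
Energy balance: 271.0×4.15×(76.5 − T) = 18135 + 52.9×4.15×(T − 0)
1124.65(76.5 − T) = 18135 + 219.535 T
86035.7 − 18135 = 1344.185 T
T = 67900.7 / 1344.185 = 50.51 °C

T_f = 50.5 °C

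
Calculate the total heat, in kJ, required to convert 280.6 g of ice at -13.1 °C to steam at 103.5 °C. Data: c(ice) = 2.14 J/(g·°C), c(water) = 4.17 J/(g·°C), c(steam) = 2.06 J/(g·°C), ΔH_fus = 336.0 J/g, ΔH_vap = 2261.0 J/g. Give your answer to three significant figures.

q1 (heat ice -13.1→0.0 °C): 280.6 × 2.14 × 13.1 = 7866 J
q2 (melt at 0 °C): 280.6 × 336.0 = 94282 J
q3 (heat water 0.0→100.0 °C): 280.6 × 4.17 × 100.0 = 117010 J
q4 (vaporize at 100 °C): 280.6 × 2261.0 = 634437 J
q5 (heat steam 100.0→103.5 °C): 280.6 × 2.06 × 3.5 = 2023 J
Total: 7866 + 94282 + 117010 + 634437 + 2023 = 855618 J = 856 kJ

q = 856 kJ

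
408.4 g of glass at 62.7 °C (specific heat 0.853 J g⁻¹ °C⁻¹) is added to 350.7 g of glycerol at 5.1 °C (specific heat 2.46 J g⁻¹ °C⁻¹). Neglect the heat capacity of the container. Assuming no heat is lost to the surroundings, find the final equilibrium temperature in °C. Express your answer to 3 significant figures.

T_f = 21.7 °C

Heat lost by glass = heat gained by glycerol.
(408.4)(0.853)(62.7 − T) = (350.7)(2.46)(T − 5.1)
348.3652 (62.7 − T) = 862.722 (T − 5.1)
21842 − 348.3652 T = 862.722 T − 4399.9
26241.9 = 1211.0872 T
T = 21.67 °C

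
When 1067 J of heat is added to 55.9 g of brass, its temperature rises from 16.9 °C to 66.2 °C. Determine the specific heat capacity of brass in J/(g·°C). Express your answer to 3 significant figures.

c = q / (m ΔT) = 1067 / (55.9 × 49.3)
c = 1067 / 2755.87 = 0.387 J/(g·°C)

c = 0.387 J/(g·°C)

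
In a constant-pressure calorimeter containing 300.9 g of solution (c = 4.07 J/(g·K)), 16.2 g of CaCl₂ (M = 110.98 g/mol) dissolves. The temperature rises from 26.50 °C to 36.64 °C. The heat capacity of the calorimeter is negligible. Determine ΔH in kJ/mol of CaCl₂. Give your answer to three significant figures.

|ΔT| = |36.64 − 26.50| = 10.14 °C
|q_surr| = (300.9 × 4.07) × 10.14 = 1224.663 × 10.14 = 12420 J
n(CaCl₂) = 16.2 / 110.98 = 0.1460 mol
Temperature rose, so q_rxn = −|q_surr| = -12.42 kJ
ΔH = q_rxn / n = -85.07 kJ/mol

ΔH = -85.1 kJ/mol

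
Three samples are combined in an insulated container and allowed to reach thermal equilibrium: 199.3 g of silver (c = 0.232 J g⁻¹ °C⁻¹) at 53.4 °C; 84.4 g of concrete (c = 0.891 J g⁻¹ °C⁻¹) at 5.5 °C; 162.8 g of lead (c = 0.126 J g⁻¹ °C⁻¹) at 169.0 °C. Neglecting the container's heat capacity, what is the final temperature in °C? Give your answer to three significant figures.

T_f = 44.7 °C

Σ mᵢcᵢ(T − Tᵢ) = 0  ⇒  T = Σ mᵢcᵢTᵢ / Σ mᵢcᵢ
Σ mᵢcᵢ = 199.3×0.232 + 84.4×0.891 + 162.8×0.126 = 141.9508
Σ mᵢcᵢTᵢ = 46.2376×53.4 + 75.2004×5.5 + 20.5128×169.0 = 6349.4
T = 6349.4 / 141.9508 = 44.73 °C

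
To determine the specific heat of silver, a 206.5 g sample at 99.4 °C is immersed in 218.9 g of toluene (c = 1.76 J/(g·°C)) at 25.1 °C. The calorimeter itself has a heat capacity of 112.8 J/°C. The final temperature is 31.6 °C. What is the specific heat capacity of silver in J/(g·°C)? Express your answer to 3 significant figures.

q_gained = (218.9 × 1.76 + 112.8) × (31.6 − 25.1) = 3237 J
q_lost = 206.5 × c × (99.4 − 31.6) = 14000.7 c
Set equal: c = 3237 / 14000.7 = 0.231 J/(g·°C)

c = 0.231 J/(g·°C)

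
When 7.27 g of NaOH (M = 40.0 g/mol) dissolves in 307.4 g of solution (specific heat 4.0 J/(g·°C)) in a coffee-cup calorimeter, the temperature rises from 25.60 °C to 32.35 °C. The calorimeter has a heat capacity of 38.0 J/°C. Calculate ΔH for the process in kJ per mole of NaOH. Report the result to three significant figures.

ΔH = -47.1 kJ/mol

|ΔT| = |32.35 − 25.60| = 6.75 °C
|q_surr| = (307.4 × 4.0 + 38.0) × 6.75 = 1267.6 × 6.75 = 8556 J
n(NaOH) = 7.27 / 40.0 = 0.1818 mol
Temperature rose, so q_rxn = −|q_surr| = -8.556 kJ
ΔH = q_rxn / n = -47.06 kJ/mol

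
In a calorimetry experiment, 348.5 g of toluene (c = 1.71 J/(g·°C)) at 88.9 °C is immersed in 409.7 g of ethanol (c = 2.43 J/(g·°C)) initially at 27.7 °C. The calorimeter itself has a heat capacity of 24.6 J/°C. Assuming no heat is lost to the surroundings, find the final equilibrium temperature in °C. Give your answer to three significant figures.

Heat lost by toluene = heat gained by ethanol + calorimeter.
(348.5)(1.71)(88.9 − T) = [(409.7)(2.43) + 24.6](T − 27.7)
595.935 (88.9 − T) = 1020.171 (T − 27.7)
52979 − 595.935 T = 1020.171 T − 28259
81238 = 1616.106 T
T = 50.27 °C

T_f = 50.3 °C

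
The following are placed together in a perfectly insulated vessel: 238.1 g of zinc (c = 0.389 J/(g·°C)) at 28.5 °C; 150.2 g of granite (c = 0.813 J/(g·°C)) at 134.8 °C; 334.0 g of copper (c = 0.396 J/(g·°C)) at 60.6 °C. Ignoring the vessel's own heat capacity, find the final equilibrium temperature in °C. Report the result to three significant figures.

Σ mᵢcᵢ(T − Tᵢ) = 0  ⇒  T = Σ mᵢcᵢTᵢ / Σ mᵢcᵢ
Σ mᵢcᵢ = 238.1×0.389 + 150.2×0.813 + 334.0×0.396 = 346.9975
Σ mᵢcᵢTᵢ = 92.6209×28.5 + 122.1126×134.8 + 132.264×60.6 = 27116
T = 27116 / 346.9975 = 78.14 °C

T_f = 78.1 °C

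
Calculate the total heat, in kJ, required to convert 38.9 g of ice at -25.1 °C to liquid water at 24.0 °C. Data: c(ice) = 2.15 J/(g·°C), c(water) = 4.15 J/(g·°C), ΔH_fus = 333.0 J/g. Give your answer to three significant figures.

q1 (heat ice -25.1→0.0 °C): 38.9 × 2.15 × 25.1 = 2099 J
q2 (melt at 0 °C): 38.9 × 333.0 = 12954 J
q3 (heat water 0.0→24.0 °C): 38.9 × 4.15 × 24.0 = 3874 J
Total: 2099 + 12954 + 3874 = 18927 J = 18.9 kJ

q = 18.9 kJ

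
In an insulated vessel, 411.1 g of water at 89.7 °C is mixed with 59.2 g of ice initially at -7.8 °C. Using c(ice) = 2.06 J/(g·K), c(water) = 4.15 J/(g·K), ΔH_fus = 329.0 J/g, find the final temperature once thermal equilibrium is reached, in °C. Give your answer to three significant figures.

T_f = 67.9 °C

Heat to bring ice to 0 °C and melt it: q₁ = 59.2×2.06×7.8 + 59.2×329.0 = 20428 J
Heat the water can supply cooling to 0 °C: 411.1×4.15×89.7 = 153034 J > q₁, so all ice melts.
Energy balance: 411.1×4.15×(89.7 − T) = 20428 + 59.2×4.15×(T − 0)
1706.065(89.7 − T) = 20428 + 245.68 T
153034 − 20428 = 1951.745 T
T = 132606 / 1951.745 = 67.94 °C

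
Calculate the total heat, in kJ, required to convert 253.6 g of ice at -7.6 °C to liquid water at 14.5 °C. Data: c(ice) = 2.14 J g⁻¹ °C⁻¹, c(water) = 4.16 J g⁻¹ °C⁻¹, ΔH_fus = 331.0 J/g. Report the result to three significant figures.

q1 (heat ice -7.6→0.0 °C): 253.6 × 2.14 × 7.6 = 4125 J
q2 (melt at 0 °C): 253.6 × 331.0 = 83942 J
q3 (heat water 0.0→14.5 °C): 253.6 × 4.16 × 14.5 = 15297 J
Total: 4125 + 83942 + 15297 = 103364 J = 103 kJ

q = 103 kJ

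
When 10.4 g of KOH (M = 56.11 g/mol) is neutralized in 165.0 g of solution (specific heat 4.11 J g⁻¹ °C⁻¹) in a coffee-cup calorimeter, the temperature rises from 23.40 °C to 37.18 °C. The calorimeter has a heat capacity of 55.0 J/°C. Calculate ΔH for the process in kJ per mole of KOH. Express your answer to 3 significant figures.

ΔH = -54.5 kJ/mol

|ΔT| = |37.18 − 23.40| = 13.78 °C
|q_surr| = (165.0 × 4.11 + 55.0) × 13.78 = 733.15 × 13.78 = 10100 J
n(KOH) = 10.4 / 56.11 = 0.1854 mol
Temperature rose, so q_rxn = −|q_surr| = -10.10 kJ
ΔH = q_rxn / n = -54.48 kJ/mol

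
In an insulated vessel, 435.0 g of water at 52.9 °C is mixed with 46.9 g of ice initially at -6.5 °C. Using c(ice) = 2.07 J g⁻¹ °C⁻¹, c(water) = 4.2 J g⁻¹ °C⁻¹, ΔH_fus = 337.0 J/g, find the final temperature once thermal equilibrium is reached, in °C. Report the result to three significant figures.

T_f = 39.6 °C

Heat to bring ice to 0 °C and melt it: q₁ = 46.9×2.07×6.5 + 46.9×337.0 = 16436 J
Heat the water can supply cooling to 0 °C: 435.0×4.2×52.9 = 96648.3 J > q₁, so all ice melts.
Energy balance: 435.0×4.2×(52.9 − T) = 16436 + 46.9×4.2×(T − 0)
1827(52.9 − T) = 16436 + 196.98 T
96648.3 − 16436 = 2023.98 T
T = 80212.3 / 2023.98 = 39.63 °C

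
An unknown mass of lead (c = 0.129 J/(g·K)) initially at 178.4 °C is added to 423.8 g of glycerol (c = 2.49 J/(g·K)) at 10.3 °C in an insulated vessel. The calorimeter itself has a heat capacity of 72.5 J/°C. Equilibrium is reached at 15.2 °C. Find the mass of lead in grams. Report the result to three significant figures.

m = 262 g

q_gained = (423.8 × 2.49 + 72.5) × (15.2 − 10.3) = 5526 J
q_lost = m × 0.129 × (178.4 − 15.2) = 21.0528 m
m = 5526 / 21.0528 = 262 g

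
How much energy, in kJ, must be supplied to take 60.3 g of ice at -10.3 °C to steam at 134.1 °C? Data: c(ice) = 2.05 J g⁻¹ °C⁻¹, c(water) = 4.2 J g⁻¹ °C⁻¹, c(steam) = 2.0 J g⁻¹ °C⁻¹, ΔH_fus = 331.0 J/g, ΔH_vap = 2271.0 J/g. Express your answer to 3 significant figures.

q = 188 kJ

q1 (heat ice -10.3→0.0 °C): 60.3 × 2.05 × 10.3 = 1273 J
q2 (melt at 0 °C): 60.3 × 331.0 = 19959 J
q3 (heat water 0.0→100.0 °C): 60.3 × 4.2 × 100.0 = 25326 J
q4 (vaporize at 100 °C): 60.3 × 2271.0 = 136941 J
q5 (heat steam 100.0→134.1 °C): 60.3 × 2.0 × 34.1 = 4112 J
Total: 1273 + 19959 + 25326 + 136941 + 4112 = 187611 J = 188 kJ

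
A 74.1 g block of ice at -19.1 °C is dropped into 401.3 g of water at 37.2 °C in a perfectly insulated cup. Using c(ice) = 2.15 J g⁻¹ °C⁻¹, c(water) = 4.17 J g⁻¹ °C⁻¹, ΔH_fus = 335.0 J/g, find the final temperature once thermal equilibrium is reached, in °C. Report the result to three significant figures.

Heat to bring ice to 0 °C and melt it: q₁ = 74.1×2.15×19.1 + 74.1×335.0 = 27866 J
Heat the water can supply cooling to 0 °C: 401.3×4.17×37.2 = 62251.3 J > q₁, so all ice melts.
Energy balance: 401.3×4.17×(37.2 − T) = 27866 + 74.1×4.17×(T − 0)
1673.421(37.2 − T) = 27866 + 308.997 T
62251.3 − 27866 = 1982.418 T
T = 34385.3 / 1982.418 = 17.345 °C

T_f = 17.3 °C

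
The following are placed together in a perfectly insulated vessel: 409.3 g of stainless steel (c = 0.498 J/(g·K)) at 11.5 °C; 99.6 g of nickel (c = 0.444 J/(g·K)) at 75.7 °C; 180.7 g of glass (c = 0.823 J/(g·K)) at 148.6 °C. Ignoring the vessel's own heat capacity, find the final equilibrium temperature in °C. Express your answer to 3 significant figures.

Σ mᵢcᵢ(T − Tᵢ) = 0  ⇒  T = Σ mᵢcᵢTᵢ / Σ mᵢcᵢ
Σ mᵢcᵢ = 409.3×0.498 + 99.6×0.444 + 180.7×0.823 = 396.7699
Σ mᵢcᵢTᵢ = 203.8314×11.5 + 44.2224×75.7 + 148.7161×148.6 = 27791
T = 27791 / 396.7699 = 70.04 °C

T_f = 70.0 °C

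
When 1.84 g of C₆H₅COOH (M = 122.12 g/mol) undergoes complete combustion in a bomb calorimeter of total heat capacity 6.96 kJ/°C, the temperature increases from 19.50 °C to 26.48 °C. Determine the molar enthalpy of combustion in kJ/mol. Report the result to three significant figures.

ΔH = -3220 kJ/mol

ΔT = 26.48 − 19.50 = 6.98 °C
q_cal = C_cal × ΔT = 6.96 × 6.98 = 48.5808 kJ
n = 1.84 / 122.12 = 0.01507 mol
q_rxn = −q_cal = -48.5808 kJ
ΔH = -48.5808 / 0.01507 = -3224 kJ/mol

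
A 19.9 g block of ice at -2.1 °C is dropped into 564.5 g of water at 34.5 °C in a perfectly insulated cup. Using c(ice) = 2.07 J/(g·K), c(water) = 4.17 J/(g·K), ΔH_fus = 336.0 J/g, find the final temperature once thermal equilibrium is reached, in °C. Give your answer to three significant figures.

Heat to bring ice to 0 °C and melt it: q₁ = 19.9×2.07×2.1 + 19.9×336.0 = 6772.9 J
Heat the water can supply cooling to 0 °C: 564.5×4.17×34.5 = 81211.8 J > q₁, so all ice melts.
Energy balance: 564.5×4.17×(34.5 − T) = 6772.9 + 19.9×4.17×(T − 0)
2353.965(34.5 − T) = 6772.9 + 82.983 T
81211.8 − 6772.9 = 2436.948 T
T = 74438.9 / 2436.948 = 30.546 °C

T_f = 30.5 °C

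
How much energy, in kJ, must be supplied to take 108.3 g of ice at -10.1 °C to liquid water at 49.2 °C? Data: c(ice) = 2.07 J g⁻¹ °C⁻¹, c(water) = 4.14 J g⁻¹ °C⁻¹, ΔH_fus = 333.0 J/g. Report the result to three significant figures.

q = 60.4 kJ

q1 (heat ice -10.1→0.0 °C): 108.3 × 2.07 × 10.1 = 2264 J
q2 (melt at 0 °C): 108.3 × 333.0 = 36064 J
q3 (heat water 0.0→49.2 °C): 108.3 × 4.14 × 49.2 = 22059 J
Total: 2264 + 36064 + 22059 = 60387 J = 60.4 kJ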